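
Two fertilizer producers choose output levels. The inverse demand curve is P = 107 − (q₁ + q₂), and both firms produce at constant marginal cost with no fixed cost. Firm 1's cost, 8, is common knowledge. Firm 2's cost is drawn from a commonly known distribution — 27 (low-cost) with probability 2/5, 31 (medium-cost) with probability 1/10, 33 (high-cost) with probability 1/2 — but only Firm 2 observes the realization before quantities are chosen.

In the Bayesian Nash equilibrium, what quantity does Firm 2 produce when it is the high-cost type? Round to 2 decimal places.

Firm 2 with cost c maximizes (107 − (q₁+q₂) − c)·q₂, giving q₂(c) = (107 − c − q₁)/2.
E[c₂] = 2/5·27 + 1/10·31 + 1/2·33 = 30.4
Firm 1's FOC against E[q₂] yields q₁ = (107 − 2·8 + E[c₂])/3 = (107 − 16 + 30.4)/3 = 40.4667.
q₂(high-cost) = (107 − 33 − 40.4667)/2 = 16.7667.

16.77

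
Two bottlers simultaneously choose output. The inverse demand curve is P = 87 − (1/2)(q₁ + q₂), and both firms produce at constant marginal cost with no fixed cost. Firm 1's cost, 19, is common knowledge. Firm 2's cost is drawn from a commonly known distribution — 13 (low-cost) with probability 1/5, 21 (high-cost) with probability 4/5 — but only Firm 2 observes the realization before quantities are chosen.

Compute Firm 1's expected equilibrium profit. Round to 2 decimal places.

1039.68

Type-c best response for Firm 2: q₂(c) = (87 − c) − q₁/2.
Firm 1 maximizes expected profit; its first-order condition is 87 − q₁ − (1/2)E[q₂] − 19 = 0.
Substituting E[q₂] and solving: E[c₂] = 19.4, so q₁ = (87 − 2·19 + 19.4)/(3/2) = 45.6.
E[P] = 87 − (1/2)·(q₁ + E[q₂]) = 41.8; Firm 1's expected profit = (E[P] − 19)·q₁ = (41.8 − 19)·45.6 = 1039.68.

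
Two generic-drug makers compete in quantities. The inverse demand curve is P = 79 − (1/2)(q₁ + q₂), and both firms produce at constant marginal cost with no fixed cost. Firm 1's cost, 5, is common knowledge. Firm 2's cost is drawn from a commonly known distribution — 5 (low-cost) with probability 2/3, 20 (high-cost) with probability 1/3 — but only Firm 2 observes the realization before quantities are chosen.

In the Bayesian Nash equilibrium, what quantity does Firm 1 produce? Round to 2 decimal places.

Firm 2 with cost c maximizes (79 − (1/2)(q₁+q₂) − c)·q₂, giving q₂(c) = (79 − c − (1/2)q₁).
E[c₂] = 2/3·5 + 1/3·20 = 10
Firm 1's FOC against E[q₂] yields q₁ = (79 − 2·5 + E[c₂])/(3/2) = (79 − 10 + 10)/(3/2) = 52.6667.

52.67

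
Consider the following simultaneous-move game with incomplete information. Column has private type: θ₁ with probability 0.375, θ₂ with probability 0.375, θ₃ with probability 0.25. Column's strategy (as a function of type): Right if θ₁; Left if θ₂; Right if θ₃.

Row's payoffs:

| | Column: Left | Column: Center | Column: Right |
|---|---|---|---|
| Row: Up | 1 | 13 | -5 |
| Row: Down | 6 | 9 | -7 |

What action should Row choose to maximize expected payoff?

Down

E[Up] = 0.375·(-5) + 0.375·(1) + 0.25·(-5) = -2.75
E[Down] = 0.375·(-7) + 0.375·(6) + 0.25·(-7) = -2.125
Best response: Down (-2.125 is the largest).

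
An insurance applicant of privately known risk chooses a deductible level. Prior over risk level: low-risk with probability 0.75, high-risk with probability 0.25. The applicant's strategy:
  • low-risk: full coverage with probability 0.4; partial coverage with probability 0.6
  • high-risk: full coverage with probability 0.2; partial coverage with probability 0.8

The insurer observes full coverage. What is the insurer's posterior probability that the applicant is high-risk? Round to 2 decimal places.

P(full coverage) = 0.75·0.4 + 0.25·0.2 = 0.35
P(high-risk | full coverage) = (0.25·0.2) / 0.35 = 0.05 / 0.35 = 0.142857

0.14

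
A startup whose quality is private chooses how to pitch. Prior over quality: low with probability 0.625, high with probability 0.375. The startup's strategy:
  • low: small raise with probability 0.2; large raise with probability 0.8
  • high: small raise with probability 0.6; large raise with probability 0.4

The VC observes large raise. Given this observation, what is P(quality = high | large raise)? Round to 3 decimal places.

P(large raise) = 0.625·0.8 + 0.375·0.4 = 0.65
P(high | large raise) = (0.375·0.4) / 0.65 = 0.15 / 0.65 = 0.230769

0.231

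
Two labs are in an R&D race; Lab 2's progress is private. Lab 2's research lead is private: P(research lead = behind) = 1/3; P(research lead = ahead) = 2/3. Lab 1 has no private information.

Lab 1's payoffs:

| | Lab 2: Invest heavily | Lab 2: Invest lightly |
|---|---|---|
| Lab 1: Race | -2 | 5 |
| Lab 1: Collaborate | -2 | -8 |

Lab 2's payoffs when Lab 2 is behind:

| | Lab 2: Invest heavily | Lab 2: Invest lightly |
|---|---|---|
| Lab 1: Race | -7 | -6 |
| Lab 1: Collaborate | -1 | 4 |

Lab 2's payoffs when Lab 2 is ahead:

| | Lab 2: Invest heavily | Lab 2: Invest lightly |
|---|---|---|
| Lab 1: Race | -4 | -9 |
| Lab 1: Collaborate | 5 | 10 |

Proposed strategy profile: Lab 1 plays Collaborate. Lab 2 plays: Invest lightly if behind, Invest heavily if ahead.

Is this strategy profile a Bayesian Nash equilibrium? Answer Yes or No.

A profile is a BNE iff every type of every player is best-responding given beliefs about the other side.
Lab 1 plays Collaborate: E[Collaborate] = 1/3·(-8) + 2/3·(-2) = -4; E[Race] = 1/3. Not best-responding. ✗
Lab 2 (research lead behind), facing Collaborate: Invest heavily gives -1, Invest lightly gives 4. Proposed Invest lightly is best. ✓
Lab 2 (research lead ahead), facing Collaborate: Invest heavily gives 5, Invest lightly gives 10. Proposed Invest heavily is not best — profitable deviation exists. ✗

No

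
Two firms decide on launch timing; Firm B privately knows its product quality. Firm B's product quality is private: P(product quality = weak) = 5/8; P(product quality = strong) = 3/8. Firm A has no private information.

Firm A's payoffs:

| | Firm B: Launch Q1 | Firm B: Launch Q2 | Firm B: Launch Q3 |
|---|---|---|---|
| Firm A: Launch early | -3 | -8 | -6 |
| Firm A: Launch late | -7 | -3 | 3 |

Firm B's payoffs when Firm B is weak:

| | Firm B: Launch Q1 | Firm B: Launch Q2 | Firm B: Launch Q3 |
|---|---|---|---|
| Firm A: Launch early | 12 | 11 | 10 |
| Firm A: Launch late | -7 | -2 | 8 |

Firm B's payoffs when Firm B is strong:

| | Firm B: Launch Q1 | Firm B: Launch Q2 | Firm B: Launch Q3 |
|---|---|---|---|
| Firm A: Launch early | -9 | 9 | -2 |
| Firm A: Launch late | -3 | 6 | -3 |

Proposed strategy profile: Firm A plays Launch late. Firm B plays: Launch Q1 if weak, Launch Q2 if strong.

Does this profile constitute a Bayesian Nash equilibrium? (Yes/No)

No

Firm A plays Launch late: E[Launch late] = 5/8·(-7) + 3/8·(-3) = -11/2; E[Launch early] = -39/8. Not best-responding. ✗
Firm B (product quality weak), facing Launch late: Launch Q1 gives -7, Launch Q2 gives -2, Launch Q3 gives 8. Proposed Launch Q1 is not best — profitable deviation exists. ✗
Firm B (product quality strong), facing Launch late: Launch Q1 gives -3, Launch Q2 gives 6, Launch Q3 gives -3. Proposed Launch Q2 is best. ✓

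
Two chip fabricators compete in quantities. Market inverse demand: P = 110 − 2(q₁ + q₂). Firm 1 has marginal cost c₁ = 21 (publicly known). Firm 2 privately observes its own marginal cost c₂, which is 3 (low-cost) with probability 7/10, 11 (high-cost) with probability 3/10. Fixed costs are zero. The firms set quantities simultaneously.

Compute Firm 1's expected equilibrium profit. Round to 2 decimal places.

299.31

Type-c best response for Firm 2: q₂(c) = (110 − c)/4 − q₁/2.
Firm 1 maximizes expected profit; its first-order condition is 110 − 4q₁ − 2E[q₂] − 21 = 0.
Substituting E[q₂] and solving: E[c₂] = 5.4, so q₁ = (110 − 2·21 + 5.4)/6 = 12.2333.
E[P] = 110 − 2·(q₁ + E[q₂]) = 45.4667; Firm 1's expected profit = (E[P] − 21)·q₁ = (45.4667 − 21)·12.2333 = 299.309.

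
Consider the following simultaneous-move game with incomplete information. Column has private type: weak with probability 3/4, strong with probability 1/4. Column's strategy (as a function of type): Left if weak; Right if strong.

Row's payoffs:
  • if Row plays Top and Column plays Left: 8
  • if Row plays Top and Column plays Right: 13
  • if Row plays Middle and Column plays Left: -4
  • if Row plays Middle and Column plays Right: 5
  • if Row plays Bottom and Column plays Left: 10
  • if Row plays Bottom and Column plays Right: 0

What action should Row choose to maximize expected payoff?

Top

E[Top] = 3/4·(8) + 1/4·(13) = 37/4
E[Middle] = 3/4·(-4) + 1/4·(5) = -7/4
E[Bottom] = 3/4·(10) + 1/4·(0) = 15/2
Best response: Top (37/4 is the largest).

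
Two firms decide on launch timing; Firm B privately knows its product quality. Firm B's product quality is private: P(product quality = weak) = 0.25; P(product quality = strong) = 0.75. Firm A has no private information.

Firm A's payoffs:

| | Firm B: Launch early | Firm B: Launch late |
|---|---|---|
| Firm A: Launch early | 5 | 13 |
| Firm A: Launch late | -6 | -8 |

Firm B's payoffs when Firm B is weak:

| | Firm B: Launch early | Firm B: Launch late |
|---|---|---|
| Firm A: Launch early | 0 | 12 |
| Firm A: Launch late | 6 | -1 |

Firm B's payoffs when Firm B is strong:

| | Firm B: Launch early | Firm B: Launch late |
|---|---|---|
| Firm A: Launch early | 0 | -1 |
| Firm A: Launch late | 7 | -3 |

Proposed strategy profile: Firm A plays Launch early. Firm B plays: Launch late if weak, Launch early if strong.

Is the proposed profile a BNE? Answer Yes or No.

Firm A plays Launch early: E[Launch early] = 0.25·(13) + 0.75·(5) = 7; E[Launch late] = -6.5. Best-responding. ✓
Firm B (product quality weak), facing Launch early: Launch early gives 0, Launch late gives 12. Proposed Launch late is best. ✓
Firm B (product quality strong), facing Launch early: Launch early gives 0, Launch late gives -1. Proposed Launch early is best. ✓

Yes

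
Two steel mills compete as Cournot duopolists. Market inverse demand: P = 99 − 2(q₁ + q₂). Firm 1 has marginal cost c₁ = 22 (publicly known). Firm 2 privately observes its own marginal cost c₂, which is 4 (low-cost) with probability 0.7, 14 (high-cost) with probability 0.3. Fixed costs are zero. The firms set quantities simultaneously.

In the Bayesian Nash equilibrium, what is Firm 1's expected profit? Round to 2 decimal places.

213.56

Firm 2 with cost c maximizes (99 − 2(q₁+q₂) − c)·q₂, giving q₂(c) = (99 − c − 2q₁)/4.
E[c₂] = 0.7·4 + 0.3·14 = 7
Firm 1's FOC against E[q₂] yields q₁ = (99 − 2·22 + E[c₂])/6 = (99 − 44 + 7)/6 = 10.3333.
E[P] = 99 − 2·(q₁ + E[q₂]) = 42.6667; Firm 1's expected profit = (E[P] − 22)·q₁ = (42.6667 − 22)·10.3333 = 213.556.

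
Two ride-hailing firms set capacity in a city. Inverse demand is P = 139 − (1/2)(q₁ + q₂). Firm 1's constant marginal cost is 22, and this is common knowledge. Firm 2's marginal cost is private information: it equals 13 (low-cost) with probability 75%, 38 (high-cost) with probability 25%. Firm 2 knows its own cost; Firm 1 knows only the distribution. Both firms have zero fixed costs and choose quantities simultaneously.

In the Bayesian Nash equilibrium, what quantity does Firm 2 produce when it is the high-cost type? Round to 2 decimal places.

62.92

Type-c best response for Firm 2: q₂(c) = (139 − c) − q₁/2.
Firm 1 maximizes expected profit; its first-order condition is 139 − q₁ − (1/2)E[q₂] − 22 = 0.
Substituting E[q₂] and solving: E[c₂] = 19.25, so q₁ = (139 − 2·22 + 19.25)/(3/2) = 76.1667.
q₂(high-cost) = (139 − 38 − (1/2)·76.1667) = 62.9167.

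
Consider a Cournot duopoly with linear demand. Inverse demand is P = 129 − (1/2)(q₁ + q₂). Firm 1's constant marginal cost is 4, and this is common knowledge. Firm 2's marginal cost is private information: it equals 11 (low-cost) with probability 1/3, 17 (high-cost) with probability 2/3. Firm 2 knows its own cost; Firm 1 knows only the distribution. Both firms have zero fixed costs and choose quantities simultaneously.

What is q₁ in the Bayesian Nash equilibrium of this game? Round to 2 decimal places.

Type-c best response for Firm 2: q₂(c) = (129 − c) − q₁/2.
Firm 1 maximizes expected profit; its first-order condition is 129 − q₁ − (1/2)E[q₂] − 4 = 0.
Substituting E[q₂] and solving: E[c₂] = 15, so q₁ = (129 − 2·4 + 15)/(3/2) = 90.6667.

90.67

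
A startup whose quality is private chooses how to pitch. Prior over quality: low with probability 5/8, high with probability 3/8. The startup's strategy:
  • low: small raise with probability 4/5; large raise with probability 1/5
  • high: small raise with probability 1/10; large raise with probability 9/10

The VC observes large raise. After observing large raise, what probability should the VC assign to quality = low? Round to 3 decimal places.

Apply Bayes' rule using the sender's strategy as the likelihood.
P(large raise) = (5/8)·(1/5) + (3/8)·(9/10) = 37/80
P(low | large raise) = ((5/8)·(1/5)) / (37/80) = (1/8) / (37/80) = 10/37

0.270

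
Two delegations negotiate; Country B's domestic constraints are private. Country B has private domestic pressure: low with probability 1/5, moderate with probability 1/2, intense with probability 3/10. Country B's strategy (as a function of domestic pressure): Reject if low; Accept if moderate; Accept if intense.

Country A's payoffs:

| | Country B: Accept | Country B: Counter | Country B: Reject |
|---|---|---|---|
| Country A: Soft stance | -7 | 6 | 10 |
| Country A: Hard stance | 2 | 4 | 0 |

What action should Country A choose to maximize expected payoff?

E[Soft stance] = 1/5·(10) + 1/2·(-7) + 3/10·(-7) = -18/5
E[Hard stance] = 1/5·(0) + 1/2·(2) + 3/10·(2) = 8/5
Best response: Hard stance (8/5 is the largest).

Hard stance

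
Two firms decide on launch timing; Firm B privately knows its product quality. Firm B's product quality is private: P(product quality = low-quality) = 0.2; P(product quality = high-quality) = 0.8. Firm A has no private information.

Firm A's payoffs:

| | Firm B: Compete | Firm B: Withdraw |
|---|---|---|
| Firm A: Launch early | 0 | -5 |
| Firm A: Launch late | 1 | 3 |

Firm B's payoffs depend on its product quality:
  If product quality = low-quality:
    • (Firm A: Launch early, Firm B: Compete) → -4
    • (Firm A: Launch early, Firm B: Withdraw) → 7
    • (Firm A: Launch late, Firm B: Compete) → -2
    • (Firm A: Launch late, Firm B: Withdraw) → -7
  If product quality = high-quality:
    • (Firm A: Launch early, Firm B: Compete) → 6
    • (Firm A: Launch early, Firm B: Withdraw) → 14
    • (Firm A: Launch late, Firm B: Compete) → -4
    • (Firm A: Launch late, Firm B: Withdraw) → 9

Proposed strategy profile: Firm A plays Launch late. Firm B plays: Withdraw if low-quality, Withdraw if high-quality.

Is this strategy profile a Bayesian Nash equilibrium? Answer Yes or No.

Firm A plays Launch late: E[Launch late] = 0.2·(3) + 0.8·(3) = 3; E[Launch early] = -5. Best-responding. ✓
Firm B (product quality low-quality), facing Launch late: Compete gives -2, Withdraw gives -7. Proposed Withdraw is not best — profitable deviation exists. ✗
Firm B (product quality high-quality), facing Launch late: Compete gives -4, Withdraw gives 9. Proposed Withdraw is best. ✓

No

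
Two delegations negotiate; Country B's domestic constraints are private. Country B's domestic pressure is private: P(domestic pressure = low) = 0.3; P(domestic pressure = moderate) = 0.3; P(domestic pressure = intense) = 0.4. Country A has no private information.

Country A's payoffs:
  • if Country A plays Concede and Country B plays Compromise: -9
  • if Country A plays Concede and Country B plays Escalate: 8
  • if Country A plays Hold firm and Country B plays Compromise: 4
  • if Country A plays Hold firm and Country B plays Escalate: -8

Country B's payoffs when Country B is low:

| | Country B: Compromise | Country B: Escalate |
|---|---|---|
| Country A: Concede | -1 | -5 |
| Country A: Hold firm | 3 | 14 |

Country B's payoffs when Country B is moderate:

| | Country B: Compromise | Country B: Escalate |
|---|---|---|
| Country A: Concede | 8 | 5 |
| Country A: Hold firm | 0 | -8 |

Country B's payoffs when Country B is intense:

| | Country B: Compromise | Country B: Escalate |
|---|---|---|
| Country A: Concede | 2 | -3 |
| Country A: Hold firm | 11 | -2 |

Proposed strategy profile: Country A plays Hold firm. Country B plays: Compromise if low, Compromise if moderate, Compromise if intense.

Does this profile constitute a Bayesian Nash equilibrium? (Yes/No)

No

Country A plays Hold firm: E[Hold firm] = 0.3·(4) + 0.3·(4) + 0.4·(4) = 4; E[Concede] = -9. Best-responding. ✓
Country B (domestic pressure low), facing Hold firm: Compromise gives 3, Escalate gives 14. Proposed Compromise is not best — profitable deviation exists. ✗
Country B (domestic pressure moderate), facing Hold firm: Compromise gives 0, Escalate gives -8. Proposed Compromise is best. ✓
Country B (domestic pressure intense), facing Hold firm: Compromise gives 11, Escalate gives -2. Proposed Compromise is best. ✓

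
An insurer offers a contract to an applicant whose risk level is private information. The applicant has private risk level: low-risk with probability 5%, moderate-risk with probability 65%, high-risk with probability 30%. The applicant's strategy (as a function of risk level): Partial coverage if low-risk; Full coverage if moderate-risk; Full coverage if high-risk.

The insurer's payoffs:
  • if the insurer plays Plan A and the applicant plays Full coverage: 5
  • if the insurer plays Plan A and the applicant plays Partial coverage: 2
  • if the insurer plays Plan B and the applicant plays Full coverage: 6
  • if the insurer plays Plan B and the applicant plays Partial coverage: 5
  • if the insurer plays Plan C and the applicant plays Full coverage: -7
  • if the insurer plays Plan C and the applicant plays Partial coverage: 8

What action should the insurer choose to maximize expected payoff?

E[Plan A] = 0.05·(2) + 0.65·(5) + 0.3·(5) = 4.85
E[Plan B] = 0.05·(5) + 0.65·(6) + 0.3·(6) = 5.95
E[Plan C] = 0.05·(8) + 0.65·(-7) + 0.3·(-7) = -6.25
Best response: Plan B (5.95 is the largest).

Plan B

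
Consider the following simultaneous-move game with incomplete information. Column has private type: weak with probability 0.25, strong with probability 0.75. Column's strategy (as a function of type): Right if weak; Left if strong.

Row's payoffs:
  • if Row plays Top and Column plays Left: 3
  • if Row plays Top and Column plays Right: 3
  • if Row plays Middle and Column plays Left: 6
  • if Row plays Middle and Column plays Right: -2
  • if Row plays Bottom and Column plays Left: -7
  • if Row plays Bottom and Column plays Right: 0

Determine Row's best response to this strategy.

Compute Row's expected payoff for each action, taking the expectation over Column's type.
E[Top] = 0.25·(3) + 0.75·(3) = 3
E[Middle] = 0.25·(-2) + 0.75·(6) = 4
E[Bottom] = 0.25·(0) + 0.75·(-7) = -5.25
Best response: Middle (4 is the largest).

Middle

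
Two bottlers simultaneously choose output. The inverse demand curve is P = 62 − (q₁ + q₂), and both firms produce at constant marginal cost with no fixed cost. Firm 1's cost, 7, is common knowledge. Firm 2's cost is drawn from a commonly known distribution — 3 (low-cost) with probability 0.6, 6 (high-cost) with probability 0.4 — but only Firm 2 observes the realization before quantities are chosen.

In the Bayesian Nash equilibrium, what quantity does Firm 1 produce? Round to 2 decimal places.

Firm 2 with cost c maximizes (62 − (q₁+q₂) − c)·q₂, giving q₂(c) = (62 − c − q₁)/2.
E[c₂] = 0.6·3 + 0.4·6 = 4.2
Firm 1's FOC against E[q₂] yields q₁ = (62 − 2·7 + E[c₂])/3 = (62 − 14 + 4.2)/3 = 17.4.

17.40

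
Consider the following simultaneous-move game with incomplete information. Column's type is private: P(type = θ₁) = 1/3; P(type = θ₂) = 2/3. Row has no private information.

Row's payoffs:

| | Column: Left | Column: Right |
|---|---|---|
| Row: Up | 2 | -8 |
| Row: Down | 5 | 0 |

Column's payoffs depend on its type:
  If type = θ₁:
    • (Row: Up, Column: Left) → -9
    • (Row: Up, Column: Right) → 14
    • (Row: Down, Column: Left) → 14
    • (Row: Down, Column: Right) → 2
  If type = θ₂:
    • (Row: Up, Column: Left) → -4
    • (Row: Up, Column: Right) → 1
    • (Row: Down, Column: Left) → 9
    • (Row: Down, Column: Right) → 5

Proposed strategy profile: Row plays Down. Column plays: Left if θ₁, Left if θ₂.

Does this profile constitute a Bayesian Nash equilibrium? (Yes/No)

A profile is a BNE iff every type of every player is best-responding given beliefs about the other side.
Row plays Down: E[Down] = 1/3·(5) + 2/3·(5) = 5; E[Up] = 2. Best-responding. ✓
Column (type θ₁), facing Down: Left gives 14, Right gives 2. Proposed Left is best. ✓
Column (type θ₂), facing Down: Left gives 9, Right gives 5. Proposed Left is best. ✓

Yes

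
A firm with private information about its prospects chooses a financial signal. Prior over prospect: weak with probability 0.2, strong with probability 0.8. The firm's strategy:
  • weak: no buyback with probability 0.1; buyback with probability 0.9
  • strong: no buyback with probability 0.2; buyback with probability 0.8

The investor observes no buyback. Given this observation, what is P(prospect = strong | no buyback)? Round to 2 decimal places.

0.89

Apply Bayes' rule using the sender's strategy as the likelihood.
P(no buyback) = 0.2·0.1 + 0.8·0.2 = 0.18
P(strong | no buyback) = (0.8·0.2) / 0.18 = 0.16 / 0.18 = 0.888889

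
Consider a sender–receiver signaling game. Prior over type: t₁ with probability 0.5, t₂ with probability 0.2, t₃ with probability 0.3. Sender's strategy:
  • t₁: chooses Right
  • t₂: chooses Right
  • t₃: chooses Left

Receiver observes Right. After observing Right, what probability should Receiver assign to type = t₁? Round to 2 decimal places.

0.71

P(Right) = 0.5·1 + 0.2·1 + 0.3·0 = 0.7
P(t₁ | Right) = (0.5·1) / 0.7 = 0.5 / 0.7 = 0.714286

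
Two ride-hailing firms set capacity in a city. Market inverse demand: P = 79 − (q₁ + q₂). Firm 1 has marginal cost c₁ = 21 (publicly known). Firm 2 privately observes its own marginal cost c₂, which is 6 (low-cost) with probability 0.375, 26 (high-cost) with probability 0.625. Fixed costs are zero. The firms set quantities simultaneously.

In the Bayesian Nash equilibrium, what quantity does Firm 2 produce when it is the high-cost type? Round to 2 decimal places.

Type-c best response for Firm 2: q₂(c) = (79 − c)/2 − q₁/2.
Firm 1 maximizes expected profit; its first-order condition is 79 − 2q₁ − E[q₂] − 21 = 0.
Substituting E[q₂] and solving: E[c₂] = 18.5, so q₁ = (79 − 2·21 + 18.5)/3 = 18.5.
q₂(high-cost) = (79 − 26 − 18.5)/2 = 17.25.

17.25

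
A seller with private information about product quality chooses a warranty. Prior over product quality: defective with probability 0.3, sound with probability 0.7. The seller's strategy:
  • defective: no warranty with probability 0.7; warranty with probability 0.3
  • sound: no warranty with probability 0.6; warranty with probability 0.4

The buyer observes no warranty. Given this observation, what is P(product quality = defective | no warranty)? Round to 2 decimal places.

0.33

P(no warranty) = 0.3·0.7 + 0.7·0.6 = 0.63
P(defective | no warranty) = (0.3·0.7) / 0.63 = 0.21 / 0.63 = 0.333333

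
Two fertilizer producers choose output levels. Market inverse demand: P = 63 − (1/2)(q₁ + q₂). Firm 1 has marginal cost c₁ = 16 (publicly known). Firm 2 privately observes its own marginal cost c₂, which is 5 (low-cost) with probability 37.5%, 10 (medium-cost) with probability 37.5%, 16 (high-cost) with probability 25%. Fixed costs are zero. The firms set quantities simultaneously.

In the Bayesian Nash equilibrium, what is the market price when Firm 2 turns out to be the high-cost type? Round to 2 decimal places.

32.73

Type-c best response for Firm 2: q₂(c) = (63 − c) − q₁/2.
Firm 1 maximizes expected profit; its first-order condition is 63 − q₁ − (1/2)E[q₂] − 16 = 0.
Substituting E[q₂] and solving: E[c₂] = 9.625, so q₁ = (63 − 2·16 + 9.625)/(3/2) = 27.0833.
q₂(high-cost) = 33.4583, so P = 63 − (1/2)·(27.0833 + 33.4583) = 32.7292.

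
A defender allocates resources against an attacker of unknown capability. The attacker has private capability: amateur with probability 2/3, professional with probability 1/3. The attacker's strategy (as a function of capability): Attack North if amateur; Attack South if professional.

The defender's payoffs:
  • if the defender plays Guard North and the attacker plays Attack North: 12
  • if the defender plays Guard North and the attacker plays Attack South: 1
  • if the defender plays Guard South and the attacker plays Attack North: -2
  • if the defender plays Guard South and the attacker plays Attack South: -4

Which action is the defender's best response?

Guard North

E[Guard North] = 2/3·(12) + 1/3·(1) = 25/3
E[Guard South] = 2/3·(-2) + 1/3·(-4) = -8/3
Best response: Guard North (25/3 is the largest).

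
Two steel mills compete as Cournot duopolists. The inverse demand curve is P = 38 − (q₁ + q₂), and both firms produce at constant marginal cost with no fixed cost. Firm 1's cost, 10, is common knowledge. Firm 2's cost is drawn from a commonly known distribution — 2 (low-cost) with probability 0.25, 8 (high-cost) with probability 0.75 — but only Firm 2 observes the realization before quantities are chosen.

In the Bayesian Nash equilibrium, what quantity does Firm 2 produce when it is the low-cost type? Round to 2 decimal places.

13.92

Type-c best response for Firm 2: q₂(c) = (38 − c)/2 − q₁/2.
Firm 1 maximizes expected profit; its first-order condition is 38 − 2q₁ − E[q₂] − 10 = 0.
Substituting E[q₂] and solving: E[c₂] = 6.5, so q₁ = (38 − 2·10 + 6.5)/3 = 8.16667.
q₂(low-cost) = (38 − 2 − 8.16667)/2 = 13.9167.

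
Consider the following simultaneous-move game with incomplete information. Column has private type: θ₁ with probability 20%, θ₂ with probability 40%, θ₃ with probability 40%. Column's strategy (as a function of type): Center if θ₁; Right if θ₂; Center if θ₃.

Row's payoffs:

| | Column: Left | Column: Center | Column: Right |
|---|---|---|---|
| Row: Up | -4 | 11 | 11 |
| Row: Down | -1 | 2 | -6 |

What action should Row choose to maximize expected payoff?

Up

E[Up] = 0.2·(11) + 0.4·(11) + 0.4·(11) = 11
E[Down] = 0.2·(2) + 0.4·(-6) + 0.4·(2) = -1.2
Best response: Up (11 is the largest).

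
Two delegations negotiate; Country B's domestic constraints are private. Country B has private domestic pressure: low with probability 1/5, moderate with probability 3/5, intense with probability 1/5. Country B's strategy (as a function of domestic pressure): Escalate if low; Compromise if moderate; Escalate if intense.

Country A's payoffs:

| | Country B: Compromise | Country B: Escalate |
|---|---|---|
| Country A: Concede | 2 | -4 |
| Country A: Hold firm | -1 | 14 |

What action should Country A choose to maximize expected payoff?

Compute Country A's expected payoff for each action, taking the expectation over Country B's type.
E[Concede] = 1/5·(-4) + 3/5·(2) + 1/5·(-4) = -2/5
E[Hold firm] = 1/5·(14) + 3/5·(-1) + 1/5·(14) = 5
Best response: Hold firm (5 is the largest).

Hold firm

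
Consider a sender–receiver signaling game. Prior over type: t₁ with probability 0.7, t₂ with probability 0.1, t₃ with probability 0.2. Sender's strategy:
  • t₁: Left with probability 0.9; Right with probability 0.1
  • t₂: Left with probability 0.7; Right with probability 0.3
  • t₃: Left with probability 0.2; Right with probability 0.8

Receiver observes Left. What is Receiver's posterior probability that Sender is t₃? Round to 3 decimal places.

P(Left) = 0.7·0.9 + 0.1·0.7 + 0.2·0.2 = 0.74
P(t₃ | Left) = (0.2·0.2) / 0.74 = 0.04 / 0.74 = 0.0540541

0.054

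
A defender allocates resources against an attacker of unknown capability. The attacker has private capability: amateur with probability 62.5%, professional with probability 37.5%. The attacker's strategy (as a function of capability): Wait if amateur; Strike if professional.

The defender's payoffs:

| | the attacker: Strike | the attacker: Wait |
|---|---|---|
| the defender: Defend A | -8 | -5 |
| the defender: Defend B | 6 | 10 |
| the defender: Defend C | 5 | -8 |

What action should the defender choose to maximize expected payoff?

Defend B

Compute the defender's expected payoff for each action, taking the expectation over the attacker's type.
E[Defend A] = 0.625·(-5) + 0.375·(-8) = -6.125
E[Defend B] = 0.625·(10) + 0.375·(6) = 8.5
E[Defend C] = 0.625·(-8) + 0.375·(5) = -3.125
Best response: Defend B (8.5 is the largest).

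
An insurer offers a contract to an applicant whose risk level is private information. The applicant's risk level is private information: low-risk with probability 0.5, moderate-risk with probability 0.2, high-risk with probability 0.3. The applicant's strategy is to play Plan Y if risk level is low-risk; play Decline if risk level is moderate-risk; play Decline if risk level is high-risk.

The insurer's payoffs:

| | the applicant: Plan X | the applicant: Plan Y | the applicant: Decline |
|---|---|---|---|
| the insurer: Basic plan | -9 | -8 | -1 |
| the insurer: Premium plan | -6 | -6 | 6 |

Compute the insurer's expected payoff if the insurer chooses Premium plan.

0

E[Premium plan] = 0.5·(-6) + 0.2·6 + 0.3·6 = (-3) + 1.2 + 1.8 = 0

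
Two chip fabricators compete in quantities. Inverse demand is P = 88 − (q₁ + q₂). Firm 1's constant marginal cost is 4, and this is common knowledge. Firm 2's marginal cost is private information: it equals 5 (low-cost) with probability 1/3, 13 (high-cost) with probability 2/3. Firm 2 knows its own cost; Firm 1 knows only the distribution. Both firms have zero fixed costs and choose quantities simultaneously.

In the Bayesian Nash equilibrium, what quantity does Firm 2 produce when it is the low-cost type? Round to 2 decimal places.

26.44

Type-c best response for Firm 2: q₂(c) = (88 − c)/2 − q₁/2.
Firm 1 maximizes expected profit; its first-order condition is 88 − 2q₁ − E[q₂] − 4 = 0.
Substituting E[q₂] and solving: E[c₂] = 10.3333, so q₁ = (88 − 2·4 + 10.3333)/3 = 30.1111.
q₂(low-cost) = (88 − 5 − 30.1111)/2 = 26.4444.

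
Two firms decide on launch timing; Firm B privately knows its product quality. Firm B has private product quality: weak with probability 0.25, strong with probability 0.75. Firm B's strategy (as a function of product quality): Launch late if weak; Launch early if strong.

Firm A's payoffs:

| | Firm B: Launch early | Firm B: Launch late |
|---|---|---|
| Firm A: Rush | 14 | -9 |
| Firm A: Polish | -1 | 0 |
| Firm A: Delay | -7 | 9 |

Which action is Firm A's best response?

Rush

E[Rush] = 0.25·(-9) + 0.75·(14) = 8.25
E[Polish] = 0.25·(0) + 0.75·(-1) = -0.75
E[Delay] = 0.25·(9) + 0.75·(-7) = -3
Best response: Rush (8.25 is the largest).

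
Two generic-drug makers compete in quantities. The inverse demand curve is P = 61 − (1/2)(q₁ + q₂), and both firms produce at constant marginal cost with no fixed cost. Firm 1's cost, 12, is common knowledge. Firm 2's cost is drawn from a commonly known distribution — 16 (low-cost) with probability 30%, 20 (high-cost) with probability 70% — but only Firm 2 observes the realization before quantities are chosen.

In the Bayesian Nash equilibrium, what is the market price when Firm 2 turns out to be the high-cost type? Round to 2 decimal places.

31.20

Type-c best response for Firm 2: q₂(c) = (61 − c) − q₁/2.
Firm 1 maximizes expected profit; its first-order condition is 61 − q₁ − (1/2)E[q₂] − 12 = 0.
Substituting E[q₂] and solving: E[c₂] = 18.8, so q₁ = (61 − 2·12 + 18.8)/(3/2) = 37.2.
q₂(high-cost) = 22.4, so P = 61 − (1/2)·(37.2 + 22.4) = 31.2.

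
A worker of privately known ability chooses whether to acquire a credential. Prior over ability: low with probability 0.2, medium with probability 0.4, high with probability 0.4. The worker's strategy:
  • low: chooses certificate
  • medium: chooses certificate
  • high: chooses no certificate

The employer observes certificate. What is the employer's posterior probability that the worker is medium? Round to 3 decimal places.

P(certificate) = 0.2·1 + 0.4·1 + 0.4·0 = 0.6
P(medium | certificate) = (0.4·1) / 0.6 = 0.4 / 0.6 = 0.666667

0.667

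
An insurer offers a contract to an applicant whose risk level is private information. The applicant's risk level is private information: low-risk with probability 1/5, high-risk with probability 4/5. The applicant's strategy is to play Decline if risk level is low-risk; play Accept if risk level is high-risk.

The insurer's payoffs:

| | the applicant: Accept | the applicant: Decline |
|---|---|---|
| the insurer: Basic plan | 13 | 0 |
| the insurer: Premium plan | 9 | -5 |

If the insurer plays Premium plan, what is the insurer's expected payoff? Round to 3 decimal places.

6.200

Take the expectation over the applicant's risk level, weighting each type's action by its prior probability.
E[Premium plan] = 1/5·(-5) + 4/5·9 = (-1) + 36/5 = 31/5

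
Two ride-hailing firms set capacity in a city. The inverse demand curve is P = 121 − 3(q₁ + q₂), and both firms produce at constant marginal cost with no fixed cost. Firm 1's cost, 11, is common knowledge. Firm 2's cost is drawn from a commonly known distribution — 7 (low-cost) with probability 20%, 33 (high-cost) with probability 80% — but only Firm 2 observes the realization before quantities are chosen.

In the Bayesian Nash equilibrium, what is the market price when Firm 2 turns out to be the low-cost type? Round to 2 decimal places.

42.87

Firm 2 with cost c maximizes (121 − 3(q₁+q₂) − c)·q₂, giving q₂(c) = (121 − c − 3q₁)/6.
E[c₂] = 0.2·7 + 0.8·33 = 27.8
Firm 1's FOC against E[q₂] yields q₁ = (121 − 2·11 + E[c₂])/9 = (121 − 22 + 27.8)/9 = 14.0889.
q₂(low-cost) = 11.9556, so P = 121 − 3·(14.0889 + 11.9556) = 42.8667.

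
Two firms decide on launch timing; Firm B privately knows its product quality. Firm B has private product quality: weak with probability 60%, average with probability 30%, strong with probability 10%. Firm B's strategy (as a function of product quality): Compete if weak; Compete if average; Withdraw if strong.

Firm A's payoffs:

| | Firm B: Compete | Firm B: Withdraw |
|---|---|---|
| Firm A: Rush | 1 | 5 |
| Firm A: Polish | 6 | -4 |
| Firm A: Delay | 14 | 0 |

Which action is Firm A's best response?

Delay

E[Rush] = 0.6·(1) + 0.3·(1) + 0.1·(5) = 1.4
E[Polish] = 0.6·(6) + 0.3·(6) + 0.1·(-4) = 5
E[Delay] = 0.6·(14) + 0.3·(14) + 0.1·(0) = 12.6
Best response: Delay (12.6 is the largest).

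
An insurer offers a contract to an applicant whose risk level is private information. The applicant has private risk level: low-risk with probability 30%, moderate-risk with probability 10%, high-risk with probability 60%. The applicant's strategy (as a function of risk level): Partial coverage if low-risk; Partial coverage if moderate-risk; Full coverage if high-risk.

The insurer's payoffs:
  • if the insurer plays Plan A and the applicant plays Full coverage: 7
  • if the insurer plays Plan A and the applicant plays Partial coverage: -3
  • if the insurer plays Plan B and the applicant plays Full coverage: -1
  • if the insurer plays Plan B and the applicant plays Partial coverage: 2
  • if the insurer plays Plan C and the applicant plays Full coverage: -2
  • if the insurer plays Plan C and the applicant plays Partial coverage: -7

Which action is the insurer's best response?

E[Plan A] = 0.3·(-3) + 0.1·(-3) + 0.6·(7) = 3
E[Plan B] = 0.3·(2) + 0.1·(2) + 0.6·(-1) = 0.2
E[Plan C] = 0.3·(-7) + 0.1·(-7) + 0.6·(-2) = -4
Best response: Plan A (3 is the largest).

Plan A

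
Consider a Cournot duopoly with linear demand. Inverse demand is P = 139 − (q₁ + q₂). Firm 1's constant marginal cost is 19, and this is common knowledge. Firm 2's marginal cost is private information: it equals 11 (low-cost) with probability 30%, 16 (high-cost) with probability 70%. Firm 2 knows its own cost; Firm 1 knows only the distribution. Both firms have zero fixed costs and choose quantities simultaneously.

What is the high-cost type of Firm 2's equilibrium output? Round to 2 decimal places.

Type-c best response for Firm 2: q₂(c) = (139 − c)/2 − q₁/2.
Firm 1 maximizes expected profit; its first-order condition is 139 − 2q₁ − E[q₂] − 19 = 0.
Substituting E[q₂] and solving: E[c₂] = 14.5, so q₁ = (139 − 2·19 + 14.5)/3 = 38.5.
q₂(high-cost) = (139 − 16 − 38.5)/2 = 42.25.

42.25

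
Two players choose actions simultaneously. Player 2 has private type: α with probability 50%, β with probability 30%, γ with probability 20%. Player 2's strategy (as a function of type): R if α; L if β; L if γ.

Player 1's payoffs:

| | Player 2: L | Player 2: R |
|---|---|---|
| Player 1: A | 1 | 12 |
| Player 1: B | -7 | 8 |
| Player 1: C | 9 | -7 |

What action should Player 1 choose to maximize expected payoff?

E[A] = 0.5·(12) + 0.3·(1) + 0.2·(1) = 6.5
E[B] = 0.5·(8) + 0.3·(-7) + 0.2·(-7) = 0.5
E[C] = 0.5·(-7) + 0.3·(9) + 0.2·(9) = 1
Best response: A (6.5 is the largest).

A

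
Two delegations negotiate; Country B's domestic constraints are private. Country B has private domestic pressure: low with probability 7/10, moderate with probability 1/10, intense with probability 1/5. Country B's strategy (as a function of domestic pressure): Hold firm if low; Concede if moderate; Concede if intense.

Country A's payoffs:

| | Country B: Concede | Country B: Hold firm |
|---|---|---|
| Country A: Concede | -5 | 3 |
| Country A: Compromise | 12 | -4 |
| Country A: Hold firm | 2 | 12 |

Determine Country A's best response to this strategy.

E[Concede] = 7/10·(3) + 1/10·(-5) + 1/5·(-5) = 3/5
E[Compromise] = 7/10·(-4) + 1/10·(12) + 1/5·(12) = 4/5
E[Hold firm] = 7/10·(12) + 1/10·(2) + 1/5·(2) = 9
Best response: Hold firm (9 is the largest).

Hold firm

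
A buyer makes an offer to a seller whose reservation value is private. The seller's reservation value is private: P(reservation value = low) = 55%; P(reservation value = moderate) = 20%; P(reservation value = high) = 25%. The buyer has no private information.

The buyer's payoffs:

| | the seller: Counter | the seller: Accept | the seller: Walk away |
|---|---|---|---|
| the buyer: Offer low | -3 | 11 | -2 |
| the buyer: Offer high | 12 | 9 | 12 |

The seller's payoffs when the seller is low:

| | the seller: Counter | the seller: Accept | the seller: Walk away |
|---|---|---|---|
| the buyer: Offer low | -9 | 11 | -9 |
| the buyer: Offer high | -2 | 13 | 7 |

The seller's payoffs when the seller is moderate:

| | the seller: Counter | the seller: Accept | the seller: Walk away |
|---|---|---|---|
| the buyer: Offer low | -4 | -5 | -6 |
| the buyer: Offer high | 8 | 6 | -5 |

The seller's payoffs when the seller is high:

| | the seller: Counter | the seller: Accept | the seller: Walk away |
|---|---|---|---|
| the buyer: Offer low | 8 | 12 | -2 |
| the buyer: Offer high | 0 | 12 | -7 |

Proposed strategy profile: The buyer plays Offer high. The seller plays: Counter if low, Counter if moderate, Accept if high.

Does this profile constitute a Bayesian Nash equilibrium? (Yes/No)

No

The buyer plays Offer high: E[Offer high] = 0.55·(12) + 0.2·(12) + 0.25·(9) = 11.25; E[Offer low] = 0.5. Best-responding. ✓
The seller (reservation value low), facing Offer high: Counter gives -2, Accept gives 13, Walk away gives 7. Proposed Counter is not best — profitable deviation exists. ✗
The seller (reservation value moderate), facing Offer high: Counter gives 8, Accept gives 6, Walk away gives -5. Proposed Counter is best. ✓
The seller (reservation value high), facing Offer high: Counter gives 0, Accept gives 12, Walk away gives -7. Proposed Accept is best. ✓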